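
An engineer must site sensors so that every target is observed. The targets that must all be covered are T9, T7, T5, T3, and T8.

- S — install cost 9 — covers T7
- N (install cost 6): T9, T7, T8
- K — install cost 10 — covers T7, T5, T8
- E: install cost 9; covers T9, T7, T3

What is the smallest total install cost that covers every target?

19

This is an integer covering problem.
The greedy cost-per-new-target heuristic would pick N, E, and K for 25, but a cheaper cover exists.
Choose K and E: together they cover T9, T7, T5, T3, T8 — every target.
Total install cost: 10 + 9 = 19.
No cover costs less than 19.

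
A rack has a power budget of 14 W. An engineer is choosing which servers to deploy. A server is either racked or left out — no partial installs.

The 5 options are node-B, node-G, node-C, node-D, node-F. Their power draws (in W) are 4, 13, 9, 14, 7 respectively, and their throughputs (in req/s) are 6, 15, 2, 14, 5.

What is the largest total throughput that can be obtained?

Treat it as a binary knapsack problem.
Allowing fractional choices, the relaxed optimum would be about 17.5, but servers are indivisible.
node-D: power draw 14 ≤ 14, throughput 14.
node-B + node-F: power draw 4 + 7 = 11 ≤ 14, throughput 6 + 5 = 11.
node-G: power draw 13 ≤ 14, throughput 15.
Best is node-G with total throughput 15.

15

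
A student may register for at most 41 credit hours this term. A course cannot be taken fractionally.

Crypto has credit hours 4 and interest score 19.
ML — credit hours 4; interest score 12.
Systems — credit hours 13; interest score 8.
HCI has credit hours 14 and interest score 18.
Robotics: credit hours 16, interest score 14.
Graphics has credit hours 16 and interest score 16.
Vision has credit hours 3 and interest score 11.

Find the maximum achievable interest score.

76

This is an integer program with binary decision variables.
Crypto + ML + HCI + Robotics + Vision: credit hours 4 + 4 + 14 + 16 + 3 = 41 ≤ 41, interest score 19 + 12 + 18 + 14 + 11 = 74.
Crypto + ML + HCI + Graphics + Vision: credit hours 4 + 4 + 14 + 16 + 3 = 41 ≤ 41, interest score 19 + 12 + 18 + 16 + 11 = 76.
Best is Crypto, ML, HCI, Graphics, and Vision with total interest score 76.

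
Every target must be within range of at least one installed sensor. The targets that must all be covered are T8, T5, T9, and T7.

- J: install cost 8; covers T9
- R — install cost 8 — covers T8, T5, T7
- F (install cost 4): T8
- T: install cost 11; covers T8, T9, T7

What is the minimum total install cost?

Choose J and R: together they cover T8, T5, T9, T7 — every target.
Total install cost: 8 + 8 = 16.
No cover costs less than 16.

16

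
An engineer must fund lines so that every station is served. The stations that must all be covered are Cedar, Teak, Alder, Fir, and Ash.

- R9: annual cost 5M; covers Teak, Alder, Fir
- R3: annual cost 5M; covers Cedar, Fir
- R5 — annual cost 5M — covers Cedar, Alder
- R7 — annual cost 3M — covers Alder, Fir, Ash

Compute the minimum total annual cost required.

13

Choose R9, R3, and R7: together they cover Cedar, Teak, Alder, Fir, Ash — every station.
Total annual cost: 5 + 5 + 3 = 13.
No cover costs less than 13.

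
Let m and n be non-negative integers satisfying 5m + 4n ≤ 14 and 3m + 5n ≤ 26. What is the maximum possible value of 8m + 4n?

20

(m,n)=(2,1) is feasible, giving 20.
(m,n)=(1,2) is feasible, giving 16.
(m,n)=(2,0) is feasible, giving 16.
Maximum is 20 at (m,n)=(2,1).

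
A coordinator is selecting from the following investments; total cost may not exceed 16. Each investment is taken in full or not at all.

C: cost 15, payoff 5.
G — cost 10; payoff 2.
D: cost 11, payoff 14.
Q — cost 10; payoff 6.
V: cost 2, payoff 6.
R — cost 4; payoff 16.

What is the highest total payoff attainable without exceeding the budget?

Allowing fractional choices, the relaxed optimum would be about 34.7, but investments are indivisible.
Q + V + R: cost 10 + 2 + 4 = 16 ≤ 16, payoff 6 + 6 + 16 = 28.
G + V + R: cost 10 + 2 + 4 = 16 ≤ 16, payoff 2 + 6 + 16 = 24.
D + R: cost 11 + 4 = 15 ≤ 16, payoff 14 + 16 = 30.
Best is D and R with total payoff 30.

30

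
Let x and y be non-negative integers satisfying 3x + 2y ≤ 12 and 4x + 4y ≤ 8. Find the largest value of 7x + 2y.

14

(x,y)=(2,0): 3·2+2·0=6≤12, 4·2+4·0=8≤8, objective 14.
(x,y)=(1,1): 3·1+2·1=5≤12, 4·1+4·1=8≤8, objective 9.
(x,y)=(1,0): 3·1+2·0=3≤12, 4·1+4·0=4≤8, objective 7.
The best lattice point is (2,0), giving 14.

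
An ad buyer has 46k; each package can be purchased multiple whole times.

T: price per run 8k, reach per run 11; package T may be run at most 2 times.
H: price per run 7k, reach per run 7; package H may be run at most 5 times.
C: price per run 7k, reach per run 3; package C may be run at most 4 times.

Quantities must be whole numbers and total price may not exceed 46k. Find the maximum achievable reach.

1×T and 5×H: price 43 ≤ 46, reach 1·11 + 5·7 = 46.
2×T and 4×H: price 44 ≤ 46, reach 2·11 + 4·7 = 50.
Best is 50.

50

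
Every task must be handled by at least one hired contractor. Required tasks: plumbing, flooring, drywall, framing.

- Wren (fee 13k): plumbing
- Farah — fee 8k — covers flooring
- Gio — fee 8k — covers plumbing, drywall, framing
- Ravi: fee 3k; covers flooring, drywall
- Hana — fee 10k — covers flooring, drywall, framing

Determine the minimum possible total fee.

This is a weighted set-cover instance.
Choose Gio and Ravi: together they cover plumbing, flooring, drywall, framing — every task.
Total fee: 8 + 3 = 11.
No cover costs less than 11.

11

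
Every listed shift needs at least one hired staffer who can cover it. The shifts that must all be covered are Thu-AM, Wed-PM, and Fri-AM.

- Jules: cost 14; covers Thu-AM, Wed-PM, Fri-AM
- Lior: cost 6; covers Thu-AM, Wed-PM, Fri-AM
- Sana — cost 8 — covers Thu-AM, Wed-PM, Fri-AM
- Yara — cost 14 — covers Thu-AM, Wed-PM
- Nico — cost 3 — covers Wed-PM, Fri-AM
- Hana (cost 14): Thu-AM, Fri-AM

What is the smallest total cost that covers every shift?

6

The greedy cost-per-new-shift heuristic would pick Nico and Lior for 9, but a cheaper cover exists.
Lior alone covers Thu-AM, Wed-PM, Fri-AM — every shift.
Total cost: 6.
No cover costs less than 6.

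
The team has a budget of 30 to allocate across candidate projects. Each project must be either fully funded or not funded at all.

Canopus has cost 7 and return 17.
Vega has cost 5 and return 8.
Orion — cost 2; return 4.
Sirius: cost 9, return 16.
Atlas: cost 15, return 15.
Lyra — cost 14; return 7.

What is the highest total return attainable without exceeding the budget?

45

Take Canopus, Vega, Orion, and Sirius: cost 7 + 5 + 2 + 9 = 23 ≤ 30, return 17 + 8 + 4 + 16 = 45.
No other feasible combination does better.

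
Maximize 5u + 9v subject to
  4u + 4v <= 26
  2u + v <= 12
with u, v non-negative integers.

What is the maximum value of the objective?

54

The continuous relaxation peaks at (0, 6.5) with value 58.50; rounding to a feasible lattice point costs some objective.
(u,v)=(0,6): 4·0+4·6=24≤26, 2·0+1·6=6≤12, objective 54.
(u,v)=(1,5): 4·1+4·5=24≤26, 2·1+1·5=7≤12, objective 50.
(u,v)=(0,5): 4·0+4·5=20≤26, 2·0+1·5=5≤12, objective 45.
Maximum is 54 at (u,v)=(0,6).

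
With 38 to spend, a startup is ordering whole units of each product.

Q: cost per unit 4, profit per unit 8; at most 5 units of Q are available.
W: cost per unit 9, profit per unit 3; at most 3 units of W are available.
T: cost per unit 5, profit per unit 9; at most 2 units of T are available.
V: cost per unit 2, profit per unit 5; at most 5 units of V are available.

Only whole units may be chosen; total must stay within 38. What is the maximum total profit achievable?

78

This is a bounded integer knapsack.
V has the best ratio (5/2); taking only V gives at most 5×5 = 25 (stopped by the supply cap of 5).
Mixing does better — 5×Q, 2×T, and 4×V: cost 38 ≤ 38, profit 5·8 + 2·9 + 4·5 = 78.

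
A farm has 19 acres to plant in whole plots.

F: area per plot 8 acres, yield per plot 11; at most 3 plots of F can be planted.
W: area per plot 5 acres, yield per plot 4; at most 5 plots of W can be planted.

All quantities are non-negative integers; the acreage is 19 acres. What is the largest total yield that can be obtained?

22

2×F: area 16 ≤ 19, yield 2·11 = 22.
1×F and 2×W: area 18 ≤ 19, yield 1·11 + 2·4 = 19.
Best is 22.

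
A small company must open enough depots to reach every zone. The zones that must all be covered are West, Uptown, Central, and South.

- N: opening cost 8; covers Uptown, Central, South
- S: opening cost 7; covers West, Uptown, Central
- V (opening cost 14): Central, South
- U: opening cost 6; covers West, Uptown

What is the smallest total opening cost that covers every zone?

14

This is an integer covering problem.
The greedy cost-per-new-zone heuristic would pick S and N for 15, but a cheaper cover exists.
Choose N and U: together they cover West, Uptown, Central, South — every zone.
Total opening cost: 8 + 6 = 14.
No cover costs less than 14.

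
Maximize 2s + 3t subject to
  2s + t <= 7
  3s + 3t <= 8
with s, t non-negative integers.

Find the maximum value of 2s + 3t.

6

Relaxing integrality, the LP optimum is 8.00 at (s,t) = (0, 2.67), which is not an integer point.
(s,t)=(0,2): 2·0+1·2=2≤7, 3·0+3·2=6≤8, objective 6.
(s,t)=(1,1): 2·1+1·1=3≤7, 3·1+3·1=6≤8, objective 5.
(s,t)=(0,1): 2·0+1·1=1≤7, 3·0+3·1=3≤8, objective 3.
No feasible integer point exceeds 6.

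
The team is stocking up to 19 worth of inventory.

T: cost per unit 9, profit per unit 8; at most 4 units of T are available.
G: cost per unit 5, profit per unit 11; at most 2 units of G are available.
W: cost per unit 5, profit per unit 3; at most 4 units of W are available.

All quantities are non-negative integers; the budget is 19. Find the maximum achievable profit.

30

1×T and 2×G: cost 19 ≤ 19, profit 1·8 + 2·11 = 30.
2×G and 1×W: cost 15 ≤ 19, profit 2·11 + 1·3 = 25.
Best is 30.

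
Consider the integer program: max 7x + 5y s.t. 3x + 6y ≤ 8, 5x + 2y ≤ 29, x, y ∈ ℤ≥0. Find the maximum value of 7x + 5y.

(x,y)=(2,0) is feasible, giving 14.
(x,y)=(1,0) is feasible, giving 7.
The best lattice point is (2,0), giving 14.

14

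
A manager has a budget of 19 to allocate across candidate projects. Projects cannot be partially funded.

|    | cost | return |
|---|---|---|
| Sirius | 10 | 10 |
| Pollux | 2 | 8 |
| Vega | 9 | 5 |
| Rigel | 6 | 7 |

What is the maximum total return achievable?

25

This is a 0-1 knapsack instance.
Pollux + Vega + Rigel: cost 2 + 9 + 6 = 17 ≤ 19, return 8 + 5 + 7 = 20.
Sirius + Pollux + Rigel: cost 10 + 2 + 6 = 18 ≤ 19, return 10 + 8 + 7 = 25.
Best is Sirius, Pollux, and Rigel with total return 25.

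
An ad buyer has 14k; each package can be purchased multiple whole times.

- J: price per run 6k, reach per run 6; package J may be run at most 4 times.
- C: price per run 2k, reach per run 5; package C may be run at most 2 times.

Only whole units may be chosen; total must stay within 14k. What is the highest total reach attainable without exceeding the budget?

17

Take 2×J and 1×C: price 14 ≤ 14, reach 2·6 + 1·5 = 17.
No other integer combination yields more.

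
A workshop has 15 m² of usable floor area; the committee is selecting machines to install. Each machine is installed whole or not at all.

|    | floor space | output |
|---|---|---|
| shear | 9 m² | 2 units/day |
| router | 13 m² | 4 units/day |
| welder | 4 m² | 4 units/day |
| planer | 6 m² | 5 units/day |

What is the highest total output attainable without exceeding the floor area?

This is an integer program with binary decision variables.
Allowing fractional choices, the relaxed optimum would be about 10.5, but machines are indivisible.
shear + planer: floor space 9 + 6 = 15 ≤ 15, output 2 + 5 = 7.
welder + planer: floor space 4 + 6 = 10 ≤ 15, output 4 + 5 = 9.
Best is welder and planer with total output 9.

9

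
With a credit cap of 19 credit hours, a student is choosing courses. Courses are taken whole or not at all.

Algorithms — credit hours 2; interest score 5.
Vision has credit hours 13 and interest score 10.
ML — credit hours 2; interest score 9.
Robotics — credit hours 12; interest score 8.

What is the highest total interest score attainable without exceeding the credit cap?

24

This is a 0-1 knapsack instance.
Allowing fractional choices, the relaxed optimum would be about 25.3, but courses are indivisible.
Vision + ML: credit hours 13 + 2 = 15 ≤ 19, interest score 10 + 9 = 19.
Algorithms + Vision + ML: credit hours 2 + 13 + 2 = 17 ≤ 19, interest score 5 + 10 + 9 = 24.
Algorithms + ML + Robotics: credit hours 2 + 2 + 12 = 16 ≤ 19, interest score 5 + 9 + 8 = 22.
Best is Algorithms, Vision, and ML with total interest score 24.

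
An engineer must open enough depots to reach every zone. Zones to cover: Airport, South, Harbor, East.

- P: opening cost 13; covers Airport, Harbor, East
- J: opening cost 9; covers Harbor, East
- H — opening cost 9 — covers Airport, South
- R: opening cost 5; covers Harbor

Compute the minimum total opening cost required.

This is an integer covering problem.
The greedy cost-per-new-zone heuristic would pick P and H for 22, but a cheaper cover exists.
Choose J and H: together they cover Airport, South, Harbor, East — every zone.
Total opening cost: 9 + 9 = 18.
No cover costs less than 18.

18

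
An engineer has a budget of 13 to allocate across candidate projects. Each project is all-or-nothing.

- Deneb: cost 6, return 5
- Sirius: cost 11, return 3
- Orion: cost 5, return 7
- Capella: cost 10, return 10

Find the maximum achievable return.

12

This is a 0-1 knapsack instance.
Orion: cost 5 ≤ 13, return 7.
Capella: cost 10 ≤ 13, return 10.
Deneb + Orion: cost 6 + 5 = 11 ≤ 13, return 5 + 7 = 12.
Best is Deneb and Orion with total return 12.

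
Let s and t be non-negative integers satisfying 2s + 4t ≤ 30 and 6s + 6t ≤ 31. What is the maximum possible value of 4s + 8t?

40

(s,t)=(0,5): 2·0+4·5=20≤30, 6·0+6·5=30≤31, objective 40.
(s,t)=(1,4): 2·1+4·4=18≤30, 6·1+6·4=30≤31, objective 36.
The best lattice point is (0,5), giving 40.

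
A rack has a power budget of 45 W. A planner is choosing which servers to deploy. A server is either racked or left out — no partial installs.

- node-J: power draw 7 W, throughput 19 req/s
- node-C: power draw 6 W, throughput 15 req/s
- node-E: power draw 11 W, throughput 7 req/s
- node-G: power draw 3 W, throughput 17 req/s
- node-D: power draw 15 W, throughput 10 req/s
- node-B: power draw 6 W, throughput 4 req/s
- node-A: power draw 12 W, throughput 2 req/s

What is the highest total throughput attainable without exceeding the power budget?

68

This is a 0-1 knapsack instance.
node-J + node-C + node-E + node-G + node-B + node-A: power draw 7 + 6 + 11 + 3 + 6 + 12 = 45 ≤ 45, throughput 19 + 15 + 7 + 17 + 4 + 2 = 64.
node-J + node-C + node-E + node-G + node-D: power draw 7 + 6 + 11 + 3 + 15 = 42 ≤ 45, throughput 19 + 15 + 7 + 17 + 10 = 68.
node-J + node-C + node-G + node-D + node-B: power draw 7 + 6 + 3 + 15 + 6 = 37 ≤ 45, throughput 19 + 15 + 17 + 10 + 4 = 65.
Best is node-J, node-C, node-E, node-G, and node-D with total throughput 68.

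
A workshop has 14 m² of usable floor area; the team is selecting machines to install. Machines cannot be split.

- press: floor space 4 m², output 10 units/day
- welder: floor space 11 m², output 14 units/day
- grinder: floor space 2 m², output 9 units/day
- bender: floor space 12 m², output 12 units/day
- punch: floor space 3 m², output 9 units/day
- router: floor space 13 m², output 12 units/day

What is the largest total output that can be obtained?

Take press, grinder, and punch: floor space 4 + 2 + 3 = 9 ≤ 14, output 10 + 9 + 9 = 28.
No other feasible combination does better.

28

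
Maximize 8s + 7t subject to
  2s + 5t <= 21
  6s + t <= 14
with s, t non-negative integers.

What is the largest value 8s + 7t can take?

(s,t)=(2,2) is feasible, giving 30.
(s,t)=(1,3) is feasible, giving 29.
(s,t)=(0,4) is feasible, giving 28.
The best lattice point is (2,2), giving 30.

30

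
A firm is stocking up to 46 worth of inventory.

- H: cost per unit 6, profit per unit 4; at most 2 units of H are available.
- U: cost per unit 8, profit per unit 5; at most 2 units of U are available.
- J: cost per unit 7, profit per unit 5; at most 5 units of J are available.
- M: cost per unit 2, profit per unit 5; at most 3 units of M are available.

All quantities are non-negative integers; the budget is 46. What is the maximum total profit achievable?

5×J and 3×M: cost 41 ≤ 46, profit 5·5 + 3·5 = 40.
2×H, 4×J, and 3×M: cost 46 ≤ 46, profit 2·4 + 4·5 + 3·5 = 43.
Best is 43.

43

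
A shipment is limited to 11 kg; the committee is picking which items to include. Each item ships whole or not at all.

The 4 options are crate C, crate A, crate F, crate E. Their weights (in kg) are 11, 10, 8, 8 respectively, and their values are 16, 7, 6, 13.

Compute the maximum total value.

16

Allowing fractional choices, the relaxed optimum would be about 17.4, but items are indivisible.
crate A: weight 10 ≤ 11, value 7.
crate E: weight 8 ≤ 11, value 13.
crate C: weight 11 ≤ 11, value 16.
Best is crate C with total value 16.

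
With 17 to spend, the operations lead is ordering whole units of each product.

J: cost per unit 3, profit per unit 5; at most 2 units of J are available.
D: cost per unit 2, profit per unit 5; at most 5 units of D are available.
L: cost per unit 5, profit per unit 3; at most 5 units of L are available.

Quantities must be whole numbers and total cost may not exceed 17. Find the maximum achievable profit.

2×J and 5×D: cost 16 ≤ 17, profit 2·5 + 5·5 = 35.
1×J and 5×D: cost 13 ≤ 17, profit 1·5 + 5·5 = 30.
Best is 35.

35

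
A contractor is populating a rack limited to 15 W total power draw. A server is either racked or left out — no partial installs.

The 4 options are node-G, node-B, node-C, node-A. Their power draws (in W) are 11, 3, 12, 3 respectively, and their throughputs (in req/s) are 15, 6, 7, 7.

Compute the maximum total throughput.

22

This is an integer program with binary decision variables.
Allowing fractional choices, the relaxed optimum would be about 25.3, but servers are indivisible.
node-G + node-B: power draw 11 + 3 = 14 ≤ 15, throughput 15 + 6 = 21.
node-G + node-A: power draw 11 + 3 = 14 ≤ 15, throughput 15 + 7 = 22.
node-G: power draw 11 ≤ 15, throughput 15.
Best is node-G and node-A with total throughput 22.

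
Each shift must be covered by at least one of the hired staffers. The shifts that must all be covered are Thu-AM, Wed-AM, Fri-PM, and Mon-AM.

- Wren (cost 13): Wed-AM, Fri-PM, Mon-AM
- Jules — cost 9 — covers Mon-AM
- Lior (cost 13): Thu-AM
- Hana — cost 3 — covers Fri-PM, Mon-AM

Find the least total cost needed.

26

The greedy cost-per-new-shift heuristic would pick Hana, Wren, and Lior for 29, but a cheaper cover exists.
Choose Wren and Lior: together they cover Thu-AM, Wed-AM, Fri-PM, Mon-AM — every shift.
Total cost: 13 + 13 = 26.
No cover costs less than 26.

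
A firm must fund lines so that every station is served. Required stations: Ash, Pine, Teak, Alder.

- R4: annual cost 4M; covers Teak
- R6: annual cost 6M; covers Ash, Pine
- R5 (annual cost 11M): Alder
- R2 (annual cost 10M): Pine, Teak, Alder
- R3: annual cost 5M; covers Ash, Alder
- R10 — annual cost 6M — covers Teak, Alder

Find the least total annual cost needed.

Choose R6 and R10: together they cover Ash, Pine, Teak, Alder — every station.
Total annual cost: 6 + 6 = 12.

12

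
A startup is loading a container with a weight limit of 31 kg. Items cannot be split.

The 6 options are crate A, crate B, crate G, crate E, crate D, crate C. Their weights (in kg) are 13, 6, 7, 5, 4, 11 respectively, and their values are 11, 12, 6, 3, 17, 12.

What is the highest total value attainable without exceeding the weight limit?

Allowing fractional choices, the relaxed optimum would be about 49.5, but items are indivisible.
crate B + crate G + crate D + crate C: weight 6 + 7 + 4 + 11 = 28 ≤ 31, value 12 + 6 + 17 + 12 = 47.
crate A + crate B + crate G + crate D: weight 13 + 6 + 7 + 4 = 30 ≤ 31, value 11 + 12 + 6 + 17 = 46.
Best is crate B, crate G, crate D, and crate C with total value 47.

47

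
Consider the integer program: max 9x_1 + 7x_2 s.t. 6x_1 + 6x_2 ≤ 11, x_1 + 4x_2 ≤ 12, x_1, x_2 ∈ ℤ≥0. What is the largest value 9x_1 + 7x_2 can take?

(x_1,x_2)=(1,0): 6·1+6·0=6≤11, 1·1+4·0=1≤12, objective 9.
(x_1,x_2)=(0,1): 6·0+6·1=6≤11, 1·0+4·1=4≤12, objective 7.
No feasible integer point exceeds 9.

9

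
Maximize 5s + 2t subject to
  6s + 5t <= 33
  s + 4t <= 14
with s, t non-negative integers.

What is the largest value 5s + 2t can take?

25

Relaxing integrality, the LP optimum is 27.50 at (s,t) = (5.5, 0), which is not an integer point.
(s,t)=(5,0): 6·5+5·0=30≤33, 1·5+4·0=5≤14, objective 25.
(s,t)=(4,1): 6·4+5·1=29≤33, 1·4+4·1=8≤14, objective 22.
(s,t)=(4,0): 6·4+5·0=24≤33, 1·4+4·0=4≤14, objective 20.
The best lattice point is (5,0), giving 25.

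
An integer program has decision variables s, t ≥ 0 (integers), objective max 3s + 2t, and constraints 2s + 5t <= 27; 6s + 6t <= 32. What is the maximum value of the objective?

15

Relaxing integrality, the LP optimum is 16.00 at (s,t) = (5.33, 0), which is not an integer point.
(s,t)=(5,0): 2·5+5·0=10≤27, 6·5+6·0=30≤32, objective 15.
(s,t)=(4,1): 2·4+5·1=13≤27, 6·4+6·1=30≤32, objective 14.
Maximum is 15 at (s,t)=(5,0).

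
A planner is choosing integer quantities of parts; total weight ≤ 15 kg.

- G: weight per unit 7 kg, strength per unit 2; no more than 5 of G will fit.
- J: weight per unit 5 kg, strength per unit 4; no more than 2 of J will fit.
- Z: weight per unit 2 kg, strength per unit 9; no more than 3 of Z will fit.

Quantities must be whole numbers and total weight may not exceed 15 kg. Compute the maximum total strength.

Z has the best ratio (9/2); taking only Z gives at most 3×9 = 27 (stopped by the supply cap of 3).
Mixing does better — 1×J and 3×Z: weight 11 ≤ 15, strength 1·4 + 3·9 = 31.

31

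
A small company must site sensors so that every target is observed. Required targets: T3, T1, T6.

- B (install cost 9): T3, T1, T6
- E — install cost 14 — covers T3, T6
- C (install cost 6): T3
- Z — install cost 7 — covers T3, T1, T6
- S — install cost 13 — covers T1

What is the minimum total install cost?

7

Z alone covers T3, T1, T6 — every target.
Total install cost: 7.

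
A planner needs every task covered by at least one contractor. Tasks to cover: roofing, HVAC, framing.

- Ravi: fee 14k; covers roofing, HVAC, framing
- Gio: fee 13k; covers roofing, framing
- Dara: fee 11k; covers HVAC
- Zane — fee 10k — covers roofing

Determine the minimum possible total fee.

14

Ravi alone covers roofing, HVAC, framing — every task.
Total fee: 14.
No cover costs less than 14.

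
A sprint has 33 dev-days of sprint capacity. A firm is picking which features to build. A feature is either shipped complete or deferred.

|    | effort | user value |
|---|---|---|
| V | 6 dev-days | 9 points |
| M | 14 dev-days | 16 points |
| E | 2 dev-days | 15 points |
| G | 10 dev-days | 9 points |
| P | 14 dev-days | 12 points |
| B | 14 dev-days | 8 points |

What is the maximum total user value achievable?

Allowing fractional choices, the relaxed optimum would be about 49.9, but features are indivisible.
V + M + E + G: effort 6 + 14 + 2 + 10 = 32 ≤ 33, user value 9 + 16 + 15 + 9 = 49.
V + E + G + P: effort 6 + 2 + 10 + 14 = 32 ≤ 33, user value 9 + 15 + 9 + 12 = 45.
M + E + P: effort 14 + 2 + 14 = 30 ≤ 33, user value 16 + 15 + 12 = 43.
Best is V, M, E, and G with total user value 49.

49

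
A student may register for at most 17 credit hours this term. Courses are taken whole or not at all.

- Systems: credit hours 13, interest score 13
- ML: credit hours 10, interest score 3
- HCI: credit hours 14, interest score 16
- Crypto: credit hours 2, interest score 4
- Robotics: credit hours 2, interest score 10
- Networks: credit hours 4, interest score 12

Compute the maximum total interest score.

Take Systems, Crypto, and Robotics: credit hours 13 + 2 + 2 = 17 ≤ 17, interest score 13 + 4 + 10 = 27.
No other feasible combination does better.

27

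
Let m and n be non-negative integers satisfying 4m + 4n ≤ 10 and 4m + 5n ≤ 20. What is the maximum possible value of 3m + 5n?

(m,n)=(0,2): 4·0+4·2=8≤10, 4·0+5·2=10≤20, objective 10.
(m,n)=(1,1): 4·1+4·1=8≤10, 4·1+5·1=9≤20, objective 8.
(m,n)=(0,1): 4·0+4·1=4≤10, 4·0+5·1=5≤20, objective 5.
Maximum is 10 at (m,n)=(0,2).

10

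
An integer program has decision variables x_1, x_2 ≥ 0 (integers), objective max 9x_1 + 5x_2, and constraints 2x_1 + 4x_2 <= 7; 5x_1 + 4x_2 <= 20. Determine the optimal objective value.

27

The continuous relaxation peaks at (3.5, 0) with value 31.50; rounding to a feasible lattice point costs some objective.
(x_1,x_2)=(3,0): 2·3+4·0=6≤7, 5·3+4·0=15≤20, objective 27.
(x_1,x_2)=(2,0): 2·2+4·0=4≤7, 5·2+4·0=10≤20, objective 18.
No feasible integer point exceeds 27.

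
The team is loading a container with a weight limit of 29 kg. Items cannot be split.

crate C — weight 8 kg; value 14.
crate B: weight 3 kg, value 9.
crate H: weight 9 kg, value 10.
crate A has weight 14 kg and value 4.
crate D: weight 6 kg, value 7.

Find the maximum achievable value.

Take crate C, crate B, crate H, and crate D: weight 8 + 3 + 9 + 6 = 26 ≤ 29, value 14 + 9 + 10 + 7 = 40.
No other feasible combination does better.

40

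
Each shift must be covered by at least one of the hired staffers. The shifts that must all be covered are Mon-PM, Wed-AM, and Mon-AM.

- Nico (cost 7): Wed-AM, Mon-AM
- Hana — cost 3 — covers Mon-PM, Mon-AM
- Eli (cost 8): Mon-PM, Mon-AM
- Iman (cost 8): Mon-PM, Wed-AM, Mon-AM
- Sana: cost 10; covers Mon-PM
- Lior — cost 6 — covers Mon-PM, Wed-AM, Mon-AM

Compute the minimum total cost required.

6

Lior alone covers Mon-PM, Wed-AM, Mon-AM — every shift.
Total cost: 6.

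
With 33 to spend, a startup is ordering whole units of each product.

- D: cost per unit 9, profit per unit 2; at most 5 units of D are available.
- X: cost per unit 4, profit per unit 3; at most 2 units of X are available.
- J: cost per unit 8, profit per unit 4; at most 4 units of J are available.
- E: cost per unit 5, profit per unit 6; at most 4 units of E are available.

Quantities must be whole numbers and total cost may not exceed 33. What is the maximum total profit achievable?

E has the best ratio (6/5); taking only E gives at most 4×6 = 24 (stopped by the supply cap of 4).
Mixing does better — 1×X, 1×J, and 4×E: cost 32 ≤ 33, profit 1·3 + 1·4 + 4·6 = 31.

31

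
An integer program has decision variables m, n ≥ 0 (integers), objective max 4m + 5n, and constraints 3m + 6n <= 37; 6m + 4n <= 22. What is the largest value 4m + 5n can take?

25

The continuous relaxation peaks at (0, 5.5) with value 27.50; rounding to a feasible lattice point costs some objective.
(m,n)=(0,5): 3·0+6·5=30≤37, 6·0+4·5=20≤22, objective 25.
(m,n)=(1,4): 3·1+6·4=27≤37, 6·1+4·4=22≤22, objective 24.
(m,n)=(0,4): 3·0+6·4=24≤37, 6·0+4·4=16≤22, objective 20.
No feasible integer point exceeds 25.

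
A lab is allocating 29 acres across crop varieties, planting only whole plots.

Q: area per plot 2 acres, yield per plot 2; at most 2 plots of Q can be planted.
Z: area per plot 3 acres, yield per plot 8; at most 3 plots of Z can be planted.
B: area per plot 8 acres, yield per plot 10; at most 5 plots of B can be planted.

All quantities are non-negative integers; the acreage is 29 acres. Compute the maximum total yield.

Take 2×Q, 3×Z, and 2×B: area 29 ≤ 29, yield 2·2 + 3·8 + 2·10 = 48.
Z has the best ratio (8/3) and is taken to its limit of 3; remaining capacity is filled optimally with the others.

48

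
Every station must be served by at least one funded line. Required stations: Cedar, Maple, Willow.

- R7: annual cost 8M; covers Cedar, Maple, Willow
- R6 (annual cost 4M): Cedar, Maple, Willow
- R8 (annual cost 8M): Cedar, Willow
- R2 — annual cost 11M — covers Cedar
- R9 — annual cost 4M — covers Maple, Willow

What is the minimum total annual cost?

R6 alone covers Cedar, Maple, Willow — every station.
Total annual cost: 4.
No cover costs less than 4.

4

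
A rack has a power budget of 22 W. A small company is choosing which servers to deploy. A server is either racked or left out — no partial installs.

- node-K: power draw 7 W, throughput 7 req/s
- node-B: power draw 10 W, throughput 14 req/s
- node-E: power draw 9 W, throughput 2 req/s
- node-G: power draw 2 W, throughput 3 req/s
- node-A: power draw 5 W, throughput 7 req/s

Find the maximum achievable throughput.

Take node-K, node-B, and node-A: power draw 7 + 10 + 5 = 22 ≤ 22, throughput 7 + 14 + 7 = 28.
No other feasible combination does better.

28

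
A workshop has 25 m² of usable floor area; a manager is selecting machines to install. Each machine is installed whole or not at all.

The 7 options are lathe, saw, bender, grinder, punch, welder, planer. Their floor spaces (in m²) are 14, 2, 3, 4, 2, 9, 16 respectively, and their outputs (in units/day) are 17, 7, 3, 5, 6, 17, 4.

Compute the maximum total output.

41

saw + bender + grinder + punch + welder: floor space 2 + 3 + 4 + 2 + 9 = 20 ≤ 25, output 7 + 3 + 5 + 6 + 17 = 38.
lathe + punch + welder: floor space 14 + 2 + 9 = 25 ≤ 25, output 17 + 6 + 17 = 40.
lathe + saw + welder: floor space 14 + 2 + 9 = 25 ≤ 25, output 17 + 7 + 17 = 41.
Best is lathe, saw, and welder with total output 41.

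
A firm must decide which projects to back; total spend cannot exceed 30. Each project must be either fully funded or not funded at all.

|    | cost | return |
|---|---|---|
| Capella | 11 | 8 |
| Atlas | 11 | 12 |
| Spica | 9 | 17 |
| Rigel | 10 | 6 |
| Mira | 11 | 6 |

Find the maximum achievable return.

35

Take Atlas, Spica, and Rigel: cost 11 + 9 + 10 = 30 ≤ 30, return 12 + 17 + 6 = 35.
No other feasible combination does better.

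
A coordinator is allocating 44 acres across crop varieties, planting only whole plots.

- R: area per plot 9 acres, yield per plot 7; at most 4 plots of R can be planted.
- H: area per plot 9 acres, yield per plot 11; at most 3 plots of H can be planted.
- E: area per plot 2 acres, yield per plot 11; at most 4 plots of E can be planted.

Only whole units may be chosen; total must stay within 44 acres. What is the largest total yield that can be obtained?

Take 1×R, 3×H, and 4×E: area 44 ≤ 44, yield 1·7 + 3·11 + 4·11 = 84.
E has the best ratio (11/2) and is taken to its limit of 4; remaining capacity is filled optimally with the others.

84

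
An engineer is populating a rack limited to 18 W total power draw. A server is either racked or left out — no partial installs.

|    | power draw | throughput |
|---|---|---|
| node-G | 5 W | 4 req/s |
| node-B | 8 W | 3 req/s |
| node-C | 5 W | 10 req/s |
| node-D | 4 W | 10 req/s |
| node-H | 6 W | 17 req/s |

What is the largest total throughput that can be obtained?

Allowing fractional choices, the relaxed optimum would be about 39.4, but servers are indivisible.
node-G + node-D + node-H: power draw 5 + 4 + 6 = 15 ≤ 18, throughput 4 + 10 + 17 = 31.
node-C + node-D + node-H: power draw 5 + 4 + 6 = 15 ≤ 18, throughput 10 + 10 + 17 = 37.
node-G + node-C + node-H: power draw 5 + 5 + 6 = 16 ≤ 18, throughput 4 + 10 + 17 = 31.
Best is node-C, node-D, and node-H with total throughput 37.

37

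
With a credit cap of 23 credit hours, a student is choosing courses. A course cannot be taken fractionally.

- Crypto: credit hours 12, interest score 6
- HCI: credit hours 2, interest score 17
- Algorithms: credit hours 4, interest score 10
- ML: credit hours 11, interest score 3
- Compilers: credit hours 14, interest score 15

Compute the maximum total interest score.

42

Treat it as a binary knapsack problem.
Allowing fractional choices, the relaxed optimum would be about 43.5, but courses are indivisible.
HCI + Compilers: credit hours 2 + 14 = 16 ≤ 23, interest score 17 + 15 = 32.
Crypto + HCI + Algorithms: credit hours 12 + 2 + 4 = 18 ≤ 23, interest score 6 + 17 + 10 = 33.
HCI + Algorithms + Compilers: credit hours 2 + 4 + 14 = 20 ≤ 23, interest score 17 + 10 + 15 = 42.
Best is HCI, Algorithms, and Compilers with total interest score 42.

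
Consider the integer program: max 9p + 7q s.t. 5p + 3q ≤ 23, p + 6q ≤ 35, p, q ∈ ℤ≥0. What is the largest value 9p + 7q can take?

46

The continuous relaxation peaks at (1.22, 5.63) with value 50.41; rounding to a feasible lattice point costs some objective.
(p,q)=(2,4): 5·2+3·4=22≤23, 1·2+6·4=26≤35, objective 46.
(p,q)=(1,5): 5·1+3·5=20≤23, 1·1+6·5=31≤35, objective 44.
(p,q)=(2,3): 5·2+3·3=19≤23, 1·2+6·3=20≤35, objective 39.
(p,q)=(1,4): 5·1+3·4=17≤23, 1·1+6·4=25≤35, objective 37.
The best lattice point is (2,4), giving 46.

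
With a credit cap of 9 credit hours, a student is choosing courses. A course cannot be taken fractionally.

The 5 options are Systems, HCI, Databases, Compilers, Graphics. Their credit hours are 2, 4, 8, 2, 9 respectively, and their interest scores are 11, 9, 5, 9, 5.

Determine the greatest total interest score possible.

29

Treat it as a binary knapsack problem.
Allowing fractional choices, the relaxed optimum would be about 29.6, but courses are indivisible.
Systems + HCI + Compilers: credit hours 2 + 4 + 2 = 8 ≤ 9, interest score 11 + 9 + 9 = 29.
Systems + HCI: credit hours 2 + 4 = 6 ≤ 9, interest score 11 + 9 = 20.
Systems + Compilers: credit hours 2 + 2 = 4 ≤ 9, interest score 11 + 9 = 20.
Best is Systems, HCI, and Compilers with total interest score 29.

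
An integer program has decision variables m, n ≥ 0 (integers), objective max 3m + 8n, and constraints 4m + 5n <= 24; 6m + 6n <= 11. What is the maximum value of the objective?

The continuous relaxation peaks at (0, 1.83) with value 14.67; rounding to a feasible lattice point costs some objective.
(m,n)=(0,1): 4·0+5·1=5≤24, 6·0+6·1=6≤11, objective 8.
(m,n)=(1,0): 4·1+5·0=4≤24, 6·1+6·0=6≤11, objective 3.
(m,n)=(0,0): 4·0+5·0=0≤24, 6·0+6·0=0≤11, objective 0.
Maximum is 8 at (m,n)=(0,1).

8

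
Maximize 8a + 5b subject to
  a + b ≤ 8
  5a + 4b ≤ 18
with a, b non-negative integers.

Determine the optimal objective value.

26

The continuous relaxation peaks at (3.6, 0) with value 28.80; rounding to a feasible lattice point costs some objective.
(a,b)=(2,2): 1·2+1·2=4≤8, 5·2+4·2=18≤18, objective 26.
(a,b)=(3,0): 1·3+1·0=3≤8, 5·3+4·0=15≤18, objective 24.
The best lattice point is (2,2), giving 26.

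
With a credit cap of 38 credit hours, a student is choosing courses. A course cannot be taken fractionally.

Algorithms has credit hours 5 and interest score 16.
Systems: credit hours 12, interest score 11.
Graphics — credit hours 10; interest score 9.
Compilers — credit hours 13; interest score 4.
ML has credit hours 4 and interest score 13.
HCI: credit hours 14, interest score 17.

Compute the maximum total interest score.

Allowing fractional choices, the relaxed optimum would be about 59.7, but courses are indivisible.
Algorithms + Graphics + ML + HCI: credit hours 5 + 10 + 4 + 14 = 33 ≤ 38, interest score 16 + 9 + 13 + 17 = 55.
Algorithms + Compilers + ML + HCI: credit hours 5 + 13 + 4 + 14 = 36 ≤ 38, interest score 16 + 4 + 13 + 17 = 50.
Algorithms + Systems + ML + HCI: credit hours 5 + 12 + 4 + 14 = 35 ≤ 38, interest score 16 + 11 + 13 + 17 = 57.
Best is Algorithms, Systems, ML, and HCI with total interest score 57.

57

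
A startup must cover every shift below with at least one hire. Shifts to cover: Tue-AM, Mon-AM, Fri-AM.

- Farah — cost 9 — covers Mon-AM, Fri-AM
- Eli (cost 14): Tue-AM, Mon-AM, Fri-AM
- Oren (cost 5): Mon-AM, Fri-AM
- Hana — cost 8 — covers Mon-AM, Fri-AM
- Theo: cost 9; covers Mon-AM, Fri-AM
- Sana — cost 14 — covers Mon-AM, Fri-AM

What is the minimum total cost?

14

This is an integer covering problem.
The greedy cost-per-new-shift heuristic would pick Oren and Eli for 19, but a cheaper cover exists.
Eli alone covers Tue-AM, Mon-AM, Fri-AM — every shift.
Total cost: 14.
No cover costs less than 14.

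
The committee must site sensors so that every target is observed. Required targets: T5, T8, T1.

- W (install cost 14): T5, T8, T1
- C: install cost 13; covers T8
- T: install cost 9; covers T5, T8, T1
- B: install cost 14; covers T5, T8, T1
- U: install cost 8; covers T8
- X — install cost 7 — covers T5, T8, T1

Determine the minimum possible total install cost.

7

X alone covers T5, T8, T1 — every target.
Total install cost: 7.
No cover costs less than 7.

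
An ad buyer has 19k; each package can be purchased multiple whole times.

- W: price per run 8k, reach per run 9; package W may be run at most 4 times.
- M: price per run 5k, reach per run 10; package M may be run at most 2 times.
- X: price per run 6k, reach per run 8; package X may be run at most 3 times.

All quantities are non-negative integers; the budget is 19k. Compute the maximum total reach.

29

This is a bounded integer knapsack.
M has the best ratio (10/5); taking only M gives at most 2×10 = 20 (stopped by the supply cap of 2).
Mixing does better — 1×W and 2×M: price 18 ≤ 19, reach 1·9 + 2·10 = 29.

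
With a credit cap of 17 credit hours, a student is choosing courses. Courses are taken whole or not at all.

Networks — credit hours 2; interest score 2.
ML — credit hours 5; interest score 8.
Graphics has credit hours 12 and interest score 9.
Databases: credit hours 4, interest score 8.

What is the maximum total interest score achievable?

18

Take Networks, ML, and Databases: credit hours 2 + 5 + 4 = 11 ≤ 17, interest score 2 + 8 + 8 = 18.
No other feasible combination does better.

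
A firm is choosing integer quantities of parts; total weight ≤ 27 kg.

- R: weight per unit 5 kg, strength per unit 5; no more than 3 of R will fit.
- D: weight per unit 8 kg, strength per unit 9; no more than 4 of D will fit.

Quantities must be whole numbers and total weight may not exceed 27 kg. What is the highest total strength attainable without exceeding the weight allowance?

This is a bounded integer knapsack.
Take 2×R and 2×D: weight 26 ≤ 27, strength 2·5 + 2·9 = 28.
No other integer combination yields more.

28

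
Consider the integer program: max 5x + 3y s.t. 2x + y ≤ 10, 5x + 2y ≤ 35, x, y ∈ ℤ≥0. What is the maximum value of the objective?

(x,y)=(0,10): 2·0+1·10=10≤10, 5·0+2·10=20≤35, objective 30.
(x,y)=(0,9): 2·0+1·9=9≤10, 5·0+2·9=18≤35, objective 27.
The best lattice point is (0,10), giving 30.

30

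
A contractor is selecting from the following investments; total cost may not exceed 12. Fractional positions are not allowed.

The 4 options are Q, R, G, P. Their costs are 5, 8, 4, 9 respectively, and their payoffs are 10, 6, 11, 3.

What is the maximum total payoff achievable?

Q + G: cost 5 + 4 = 9 ≤ 12, payoff 10 + 11 = 21.
R + G: cost 8 + 4 = 12 ≤ 12, payoff 6 + 11 = 17.
Best is Q and G with total payoff 21.

21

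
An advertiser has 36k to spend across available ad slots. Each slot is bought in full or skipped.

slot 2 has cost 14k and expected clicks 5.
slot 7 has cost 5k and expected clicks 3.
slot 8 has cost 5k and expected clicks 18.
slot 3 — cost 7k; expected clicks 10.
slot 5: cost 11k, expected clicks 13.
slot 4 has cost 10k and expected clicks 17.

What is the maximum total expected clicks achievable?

This is a 0-1 knapsack instance.
slot 8 + slot 3 + slot 5 + slot 4: cost 5 + 7 + 11 + 10 = 33 ≤ 36, expected clicks 18 + 10 + 13 + 17 = 58.
slot 2 + slot 8 + slot 3 + slot 4: cost 14 + 5 + 7 + 10 = 36 ≤ 36, expected clicks 5 + 18 + 10 + 17 = 50.
slot 7 + slot 8 + slot 5 + slot 4: cost 5 + 5 + 11 + 10 = 31 ≤ 36, expected clicks 3 + 18 + 13 + 17 = 51.
Best is slot 8, slot 3, slot 5, and slot 4 with total expected clicks 58.

58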